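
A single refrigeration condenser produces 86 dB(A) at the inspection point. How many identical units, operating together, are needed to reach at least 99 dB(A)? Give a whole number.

The shortfall is 99 − 86 = 13.0 dB, and N units add 10·log₁₀ N, so need 10·log₁₀ N ≥ 13.0.
N ≥ 10^(13.0/10) = 19.953, so N = 20.

20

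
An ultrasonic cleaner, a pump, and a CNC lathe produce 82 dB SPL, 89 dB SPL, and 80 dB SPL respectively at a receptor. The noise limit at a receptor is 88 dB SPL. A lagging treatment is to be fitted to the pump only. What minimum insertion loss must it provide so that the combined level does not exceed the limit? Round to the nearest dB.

Fixed contribution from the other sources: Σ 10^(L/10) = 10^(82/10) + 10^(80/10) = 2.585e+08 (84.12 dB SPL).
To meet 88 dB SPL overall, the treated pump may contribute at most 10^(88/10) − 2.585e+08 = 3.725e+08, i.e. 85.71 dB SPL.
Required insertion loss = 89 − 85.71 = 3.29 dB.

3 dB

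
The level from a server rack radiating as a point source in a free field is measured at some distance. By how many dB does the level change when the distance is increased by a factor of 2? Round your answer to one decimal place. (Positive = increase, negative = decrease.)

With spherical spreading the level changes by −20·log₁₀(r₂/r₁).
ΔL = −20·log₁₀(2) = -6.02 dB.

-6.0 dB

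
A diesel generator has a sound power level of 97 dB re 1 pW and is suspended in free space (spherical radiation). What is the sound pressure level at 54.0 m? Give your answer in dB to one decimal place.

L_p = L_w − 10·log₁₀(4π·r²) with r = 54.0 m.
4π·r² = 3.664e+04 m², 10·log₁₀ of that is 45.640 dB.
L_p = 97 − 45.640 = 51.36 dB.

51.4 dB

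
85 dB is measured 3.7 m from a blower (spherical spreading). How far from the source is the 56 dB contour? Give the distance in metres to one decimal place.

Point-source spreading drops the level by 20·log₁₀(r₂/r₁); inverting, r₂/r₁ = 10^(ΔL/20).
r₂ = 3.7·10^((85−56)/20) = 3.7·10^(29.0/20) = 104.28 m.

104.3 m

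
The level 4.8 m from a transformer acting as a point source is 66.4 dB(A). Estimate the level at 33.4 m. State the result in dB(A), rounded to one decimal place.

Spherical spreading from a point source gives a 20·log₁₀(r₂/r₁) drop.
L₂ = 66.4 − 20·log₁₀(33.4/4.8) = 66.4 − 16.850 = 49.55 dB(A).

49.5 dB(A)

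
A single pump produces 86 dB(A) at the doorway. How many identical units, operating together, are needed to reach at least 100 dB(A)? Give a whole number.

The shortfall is 100 − 86 = 14.0 dB, and N units add 10·log₁₀ N, so need 10·log₁₀ N ≥ 14.0.
N ≥ 10^(14.0/10) = 25.119, so N = 26.

26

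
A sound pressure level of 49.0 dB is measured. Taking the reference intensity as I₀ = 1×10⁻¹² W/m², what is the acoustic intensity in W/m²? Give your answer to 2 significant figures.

I = I₀·10^(L/10) = 10⁻¹² × 10^(49.0/10) = 10^(-7.100).

7.9e-08 W/m²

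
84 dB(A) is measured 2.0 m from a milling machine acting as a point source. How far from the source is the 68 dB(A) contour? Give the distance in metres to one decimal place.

Point-source spreading drops the level by 20·log₁₀(r₂/r₁); inverting, r₂/r₁ = 10^(ΔL/20).
r₂ = 2.0·10^((84−68)/20) = 2.0·10^(16.0/20) = 12.62 m.

12.6 m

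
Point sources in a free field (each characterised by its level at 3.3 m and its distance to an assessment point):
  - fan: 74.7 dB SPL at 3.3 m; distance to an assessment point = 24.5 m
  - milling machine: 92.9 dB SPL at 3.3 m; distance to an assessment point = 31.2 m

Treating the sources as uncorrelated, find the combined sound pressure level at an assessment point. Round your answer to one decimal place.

First find each source's level at the receiver (point-source: −20·log₁₀(r/r_ref)), then combine on an intensity basis.
fan: 74.7 − 20·log₁₀(24.5/3.3) = 74.7 − 17.41 = 57.29 dB SPL.
milling machine: 92.9 − 20·log₁₀(31.2/3.3) = 92.9 − 19.51 = 73.39 dB SPL.
Σ 10^(L/10) = 2.235e+07 → L_total = 10·log₁₀(2.235e+07) = 73.49 dB SPL.

73.5 dB SPL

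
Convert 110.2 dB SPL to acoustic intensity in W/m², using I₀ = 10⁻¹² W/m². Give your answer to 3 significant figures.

0.105 W/m²

I/I₀ = 10^(110.2/10) = 1.047e+11, so I = 1.047e+11 × 10⁻¹² W/m².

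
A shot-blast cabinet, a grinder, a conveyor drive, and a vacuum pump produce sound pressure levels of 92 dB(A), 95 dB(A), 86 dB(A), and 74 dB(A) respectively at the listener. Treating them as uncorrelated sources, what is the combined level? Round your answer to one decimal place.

For uncorrelated sources the intensities add, so convert each level to linear form, sum, and take 10·log₁₀ of the total.
Σ 10^(L/10) = 10^(92/10) + 10^(95/10) + 10^(86/10) + 10^(74/10) = 5.170e+09.
L_total = 10·log₁₀(5.170e+09) = 97.14 dB(A).

97.1 dB(A)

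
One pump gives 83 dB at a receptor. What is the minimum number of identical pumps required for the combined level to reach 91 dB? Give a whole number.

7

The shortfall is 91 − 83 = 8.0 dB, and N units add 10·log₁₀ N, so need 10·log₁₀ N ≥ 8.0.
N ≥ 10^(8.0/10) = 6.310, so N = 7.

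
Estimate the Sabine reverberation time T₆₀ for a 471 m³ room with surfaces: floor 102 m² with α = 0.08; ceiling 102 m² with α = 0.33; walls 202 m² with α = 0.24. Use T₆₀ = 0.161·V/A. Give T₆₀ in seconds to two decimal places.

A = Σ Sᵢαᵢ = 102·0.08 + 102·0.33 + 202·0.24 = 90.30 m².
T₆₀ = 0.161 × 471 / 90.30 = 0.840 s.

0.84 s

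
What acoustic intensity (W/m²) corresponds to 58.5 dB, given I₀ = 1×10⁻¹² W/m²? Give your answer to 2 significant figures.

7.1e-07 W/m²

I/I₀ = 10^(58.5/10) = 7.079e+05, so I = 7.079e+05 × 10⁻¹² W/m².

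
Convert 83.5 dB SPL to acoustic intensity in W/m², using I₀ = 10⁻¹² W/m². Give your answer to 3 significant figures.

I/I₀ = 10^(83.5/10) = 2.239e+08, so I = 2.239e+08 × 10⁻¹² W/m².

0.000224 W/m²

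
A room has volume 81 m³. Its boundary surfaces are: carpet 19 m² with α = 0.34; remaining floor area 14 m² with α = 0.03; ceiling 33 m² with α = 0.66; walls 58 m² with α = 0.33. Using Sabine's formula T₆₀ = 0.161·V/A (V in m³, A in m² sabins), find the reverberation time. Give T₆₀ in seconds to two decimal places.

0.27 s

Summing Sᵢαᵢ: 19·0.34 + 14·0.03 + 33·0.66 + 58·0.33 = 47.80 m².
T₆₀ = 0.161 × 81 / 47.80 = 0.273 s.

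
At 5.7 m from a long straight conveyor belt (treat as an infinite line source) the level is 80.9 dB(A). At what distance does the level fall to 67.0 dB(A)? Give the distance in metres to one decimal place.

For a line source L₁ − L₂ = 10·log₁₀(r₂/r₁), so r₂ = r₁·10^((L₁−L₂)/10).
r₂ = 5.7·10^((80.9−67.0)/10) = 5.7·10^(13.9/10) = 139.92 m.

139.9 m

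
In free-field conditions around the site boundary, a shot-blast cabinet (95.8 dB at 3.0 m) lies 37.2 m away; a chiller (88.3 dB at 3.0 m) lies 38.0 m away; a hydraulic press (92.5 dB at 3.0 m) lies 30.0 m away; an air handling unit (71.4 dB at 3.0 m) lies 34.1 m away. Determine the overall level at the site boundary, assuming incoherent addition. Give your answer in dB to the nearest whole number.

Apply inverse-square spreading to bring every level to the receiver, then sum 10^(L/10).
shot-blast cabinet: 95.8 − 20·log₁₀(37.2/3.0) = 95.8 − 21.87 = 73.93 dB.
chiller: 88.3 − 20·log₁₀(38.0/3.0) = 88.3 − 22.05 = 66.25 dB.
hydraulic press: 92.5 − 20·log₁₀(30.0/3.0) = 92.5 − 20.00 = 72.50 dB.
air handling unit: 71.4 − 20·log₁₀(34.1/3.0) = 71.4 − 21.11 = 50.29 dB.
Σ 10^(L/10) = 4.683e+07 → L_total = 10·log₁₀(4.683e+07) = 76.71 dB.

77 dB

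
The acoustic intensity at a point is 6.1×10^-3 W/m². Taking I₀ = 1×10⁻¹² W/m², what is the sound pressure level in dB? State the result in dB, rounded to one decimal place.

Dividing by I₀ shifts the exponent by 12: I/I₀ = 6.1×10^9.
L = 10·(0.7853 + 9) = 97.85 dB.

97.9 dB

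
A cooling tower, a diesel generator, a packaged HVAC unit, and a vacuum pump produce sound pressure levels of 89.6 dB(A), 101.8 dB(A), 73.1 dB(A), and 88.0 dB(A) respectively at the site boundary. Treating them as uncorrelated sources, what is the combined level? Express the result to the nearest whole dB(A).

102 dB(A)

Incoherent sources combine by intensity addition: L_total = 10·log₁₀(Σ 10^(L_i/10)).
Σ 10^(L/10) = 10^(89.6/10) + 10^(101.8/10) + 10^(73.1/10) + 10^(88.0/10) = 1.670e+10.
L_total = 10·log₁₀(1.670e+10) = 102.23 dB(A).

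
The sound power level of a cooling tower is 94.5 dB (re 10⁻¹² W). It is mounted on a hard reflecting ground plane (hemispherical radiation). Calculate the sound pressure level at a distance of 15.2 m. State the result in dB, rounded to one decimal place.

62.9 dB

L_p = L_w − 10·log₁₀(2π·r²) with r = 15.2 m.
2π·r² = 1452 m², 10·log₁₀ of that is 31.619 dB.
L_p = 94.5 − 31.619 = 62.88 dB.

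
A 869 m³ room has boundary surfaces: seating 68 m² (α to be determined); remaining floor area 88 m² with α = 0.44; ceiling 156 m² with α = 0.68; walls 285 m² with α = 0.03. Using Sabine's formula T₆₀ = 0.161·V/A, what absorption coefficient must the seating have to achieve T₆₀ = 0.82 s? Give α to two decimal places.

0.25

A = 0.161·V/T₆₀ = 0.161·869/0.82 = 170.62 m² sabins.
Absorption from the other surfaces = 88·0.44 + 156·0.68 + 285·0.03 = 153.35 m², so the seating must supply 17.27 m² over 68 m².
α = 17.27/68 = 0.254.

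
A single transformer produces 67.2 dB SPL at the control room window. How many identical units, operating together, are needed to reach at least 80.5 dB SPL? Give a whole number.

N identical sources give L₁ + 10·log₁₀ N, so require 10·log₁₀ N ≥ 80.5 − 67.2 = 13.3 dB.
N ≥ 10^(13.3/10) = 21.380, so N = 22.

22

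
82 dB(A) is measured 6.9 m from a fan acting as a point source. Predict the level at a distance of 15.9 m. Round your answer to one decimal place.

74.7 dB(A)

Point-source attenuation: ΔL = 20·log₁₀(r₂/r₁) = 20·log₁₀(15.9/6.9) = 7.251 dB.
L₂ = 82 − 20·log₁₀(15.9/6.9) = 82 − 7.251 = 74.75 dB(A).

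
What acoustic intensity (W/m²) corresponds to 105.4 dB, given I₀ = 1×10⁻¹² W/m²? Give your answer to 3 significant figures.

L = 10·log₁₀(I/I₀) ⇒ I = I₀·10^(L/10) = 10⁻¹² × 10^10.54.

0.0347 W/m²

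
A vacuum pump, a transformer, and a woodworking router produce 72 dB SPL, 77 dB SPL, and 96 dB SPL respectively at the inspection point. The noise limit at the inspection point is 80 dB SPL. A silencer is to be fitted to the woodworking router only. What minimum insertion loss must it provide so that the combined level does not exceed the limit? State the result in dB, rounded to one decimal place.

The untreated sources together contribute 10^(72/10) + 10^(77/10) = 6.597e+07, i.e. 78.19 dB SPL.
To meet 80 dB SPL overall, the treated woodworking router may contribute at most 10^(80/10) − 6.597e+07 = 3.403e+07, i.e. 75.32 dB SPL.
Required insertion loss = 96 − 75.32 = 20.68 dB.

20.7 dB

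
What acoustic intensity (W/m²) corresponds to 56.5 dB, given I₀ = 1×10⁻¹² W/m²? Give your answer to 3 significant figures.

I/I₀ = 10^(56.5/10) = 4.467e+05, so I = 4.467e+05 × 10⁻¹² W/m².

4.47e-07 W/m²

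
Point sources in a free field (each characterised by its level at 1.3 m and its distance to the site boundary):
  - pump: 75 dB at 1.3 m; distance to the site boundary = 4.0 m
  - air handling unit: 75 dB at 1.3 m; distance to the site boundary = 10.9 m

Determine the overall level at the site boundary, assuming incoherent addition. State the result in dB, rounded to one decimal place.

First find each source's level at the receiver (point-source: −20·log₁₀(r/r_ref)), then combine on an intensity basis.
pump: 75 − 20·log₁₀(4.0/1.3) = 75 − 9.76 = 65.24 dB.
air handling unit: 75 − 20·log₁₀(10.9/1.3) = 75 − 18.47 = 56.53 dB.
Σ 10^(L/10) = 3.790e+06 → L_total = 10·log₁₀(3.790e+06) = 65.79 dB.

65.8 dB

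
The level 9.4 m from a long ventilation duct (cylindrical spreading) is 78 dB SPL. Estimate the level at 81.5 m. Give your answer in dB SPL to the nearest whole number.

For a line source, L₂ = L₁ − 10·log₁₀(r₂/r₁).
L₂ = 78 − 10·log₁₀(81.5/9.4) = 78 − 9.380 = 68.62 dB SPL.

69 dB SPL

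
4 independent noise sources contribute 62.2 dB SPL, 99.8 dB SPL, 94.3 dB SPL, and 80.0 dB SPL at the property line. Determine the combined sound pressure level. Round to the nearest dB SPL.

101 dB SPL

Incoherent sources combine by intensity addition: L_total = 10·log₁₀(Σ 10^(L_i/10)).
Σ 10^(L/10) = 10^(62.2/10) + 10^(99.8/10) + 10^(94.3/10) + 10^(80.0/10) = 1.234e+10.
L_total = 10·log₁₀(1.234e+10) = 100.91 dB SPL.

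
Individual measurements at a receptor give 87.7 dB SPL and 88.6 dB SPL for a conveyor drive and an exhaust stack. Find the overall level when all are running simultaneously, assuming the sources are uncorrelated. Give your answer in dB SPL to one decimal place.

Incoherent sources combine by intensity addition: L_total = 10·log₁₀(Σ 10^(L_i/10)).
Σ 10^(L/10) = 10^(87.7/10) + 10^(88.6/10) = 1.313e+09.
L_total = 10·log₁₀(1.313e+09) = 91.18 dB SPL.

91.2 dB SPL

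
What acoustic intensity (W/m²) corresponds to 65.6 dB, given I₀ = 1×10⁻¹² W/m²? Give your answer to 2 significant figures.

I/I₀ = 10^(65.6/10) = 3.631e+06, so I = 3.631e+06 × 10⁻¹² W/m².

3.6e-06 W/m²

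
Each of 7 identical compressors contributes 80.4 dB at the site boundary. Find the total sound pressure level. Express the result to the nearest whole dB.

89 dB

L_total = L₁ + 10·log₁₀ N for N identical incoherent sources.
L_total = 80.4 + 10·log₁₀(7) = 80.4 + 8.451 = 88.85 dB.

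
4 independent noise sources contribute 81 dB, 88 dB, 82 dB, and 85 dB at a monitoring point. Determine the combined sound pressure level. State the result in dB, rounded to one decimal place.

For uncorrelated sources the intensities add, so convert each level to linear form, sum, and take 10·log₁₀ of the total.
Σ 10^(L/10) = 10^(81/10) + 10^(88/10) + 10^(82/10) + 10^(85/10) = 1.232e+09.
L_total = 10·log₁₀(1.232e+09) = 90.90 dB.

90.9 dB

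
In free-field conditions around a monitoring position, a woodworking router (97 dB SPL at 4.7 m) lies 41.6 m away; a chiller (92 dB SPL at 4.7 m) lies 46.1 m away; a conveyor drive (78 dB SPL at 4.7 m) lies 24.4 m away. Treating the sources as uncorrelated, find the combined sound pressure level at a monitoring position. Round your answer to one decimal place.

First find each source's level at the receiver (point-source: −20·log₁₀(r/r_ref)), then combine on an intensity basis.
woodworking router: 97 − 20·log₁₀(41.6/4.7) = 97 − 18.94 = 78.06 dB SPL.
chiller: 92 − 20·log₁₀(46.1/4.7) = 92 − 19.83 = 72.17 dB SPL.
conveyor drive: 78 − 20·log₁₀(24.4/4.7) = 78 − 14.31 = 63.69 dB SPL.
Σ 10^(L/10) = 8.279e+07 → L_total = 10·log₁₀(8.279e+07) = 79.18 dB SPL.

79.2 dB SPL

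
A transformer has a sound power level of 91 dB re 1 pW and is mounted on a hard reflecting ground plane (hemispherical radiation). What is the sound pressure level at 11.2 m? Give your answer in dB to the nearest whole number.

The power spreads over a hemisphere of area 2π·r², so L_p = L_w − 10·log₁₀(2π·r²).
2π·r² = 788.2 m², 10·log₁₀ of that is 28.966 dB.
L_p = 91 − 28.966 = 62.03 dB.

62 dB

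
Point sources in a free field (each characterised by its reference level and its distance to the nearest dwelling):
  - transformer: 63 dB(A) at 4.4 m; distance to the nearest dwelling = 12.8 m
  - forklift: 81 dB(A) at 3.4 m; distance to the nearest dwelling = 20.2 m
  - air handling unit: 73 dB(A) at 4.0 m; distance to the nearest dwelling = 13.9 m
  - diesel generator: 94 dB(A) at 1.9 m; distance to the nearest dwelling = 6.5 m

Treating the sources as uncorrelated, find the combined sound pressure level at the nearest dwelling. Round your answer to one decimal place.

Apply inverse-square spreading to bring every level to the receiver, then sum 10^(L/10).
transformer: 63 − 20·log₁₀(12.8/4.4) = 63 − 9.28 = 53.72 dB(A).
forklift: 81 − 20·log₁₀(20.2/3.4) = 81 − 15.48 = 65.52 dB(A).
air handling unit: 73 − 20·log₁₀(13.9/4.0) = 73 − 10.82 = 62.18 dB(A).
diesel generator: 94 − 20·log₁₀(6.5/1.9) = 94 − 10.68 = 83.32 dB(A).
Σ 10^(L/10) = 2.201e+08 → L_total = 10·log₁₀(2.201e+08) = 83.43 dB(A).

83.4 dB(A)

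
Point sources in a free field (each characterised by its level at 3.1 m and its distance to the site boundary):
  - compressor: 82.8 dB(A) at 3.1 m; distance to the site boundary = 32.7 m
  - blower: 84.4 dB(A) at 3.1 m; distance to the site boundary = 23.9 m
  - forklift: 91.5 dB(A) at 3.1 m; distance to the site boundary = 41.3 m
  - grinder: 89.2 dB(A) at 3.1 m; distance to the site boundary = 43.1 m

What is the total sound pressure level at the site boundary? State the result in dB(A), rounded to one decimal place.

72.7 dB(A)

First find each source's level at the receiver (point-source: −20·log₁₀(r/r_ref)), then combine on an intensity basis.
compressor: 82.8 − 20·log₁₀(32.7/3.1) = 82.8 − 20.46 = 62.34 dB(A).
blower: 84.4 − 20·log₁₀(23.9/3.1) = 84.4 − 17.74 = 66.66 dB(A).
forklift: 91.5 − 20·log₁₀(41.3/3.1) = 91.5 − 22.49 = 69.01 dB(A).
grinder: 89.2 − 20·log₁₀(43.1/3.1) = 89.2 − 22.86 = 66.34 dB(A).
Σ 10^(L/10) = 1.861e+07 → L_total = 10·log₁₀(1.861e+07) = 72.70 dB(A).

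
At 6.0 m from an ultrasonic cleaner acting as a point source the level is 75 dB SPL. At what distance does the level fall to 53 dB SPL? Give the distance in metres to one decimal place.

Point-source spreading drops the level by 20·log₁₀(r₂/r₁); inverting, r₂/r₁ = 10^(ΔL/20).
r₂ = 6.0·10^((75−53)/20) = 6.0·10^(22.0/20) = 75.54 m.

75.5 m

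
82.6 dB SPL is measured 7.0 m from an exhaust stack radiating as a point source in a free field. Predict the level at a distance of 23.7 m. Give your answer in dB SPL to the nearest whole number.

72 dB SPL

Point-source attenuation: ΔL = 20·log₁₀(r₂/r₁) = 20·log₁₀(23.7/7.0) = 10.593 dB.
L₂ = 82.6 − 20·log₁₀(23.7/7.0) = 82.6 − 10.593 = 72.01 dB SPL.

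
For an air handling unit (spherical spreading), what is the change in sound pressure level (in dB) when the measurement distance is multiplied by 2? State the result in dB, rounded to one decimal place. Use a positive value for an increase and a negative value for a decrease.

With spherical spreading the level changes by −20·log₁₀(r₂/r₁).
ΔL = −20·log₁₀(2) = -6.02 dB.

-6.0 dB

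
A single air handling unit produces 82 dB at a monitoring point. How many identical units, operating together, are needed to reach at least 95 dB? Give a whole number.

20

The shortfall is 95 − 82 = 13.0 dB, and N units add 10·log₁₀ N, so need 10·log₁₀ N ≥ 13.0.
N ≥ 10^(13.0/10) = 19.953, so N = 20.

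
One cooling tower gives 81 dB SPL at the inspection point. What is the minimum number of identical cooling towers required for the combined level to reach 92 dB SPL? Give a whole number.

13

The shortfall is 92 − 81 = 11.0 dB, and N units add 10·log₁₀ N, so need 10·log₁₀ N ≥ 11.0.
N ≥ 10^(11.0/10) = 12.589, so N = 13.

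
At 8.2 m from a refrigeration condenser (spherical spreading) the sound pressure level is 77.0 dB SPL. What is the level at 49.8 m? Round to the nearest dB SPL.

Point-source attenuation: ΔL = 20·log₁₀(r₂/r₁) = 20·log₁₀(49.8/8.2) = 15.668 dB.
L₂ = 77.0 − 20·log₁₀(49.8/8.2) = 77.0 − 15.668 = 61.33 dB SPL.

61 dB SPL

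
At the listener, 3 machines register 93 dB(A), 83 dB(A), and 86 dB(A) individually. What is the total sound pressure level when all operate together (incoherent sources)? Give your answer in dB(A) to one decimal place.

94.1 dB(A)

For uncorrelated sources the intensities add, so convert each level to linear form, sum, and take 10·log₁₀ of the total.
Σ 10^(L/10) = 10^(93/10) + 10^(83/10) + 10^(86/10) = 2.593e+09.
L_total = 10·log₁₀(2.593e+09) = 94.14 dB(A).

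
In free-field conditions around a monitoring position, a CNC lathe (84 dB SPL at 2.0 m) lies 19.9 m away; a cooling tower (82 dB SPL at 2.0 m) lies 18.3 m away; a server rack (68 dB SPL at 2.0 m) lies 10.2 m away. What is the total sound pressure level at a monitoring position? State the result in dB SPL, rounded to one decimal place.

66.7 dB SPL

Apply inverse-square spreading to bring every level to the receiver, then sum 10^(L/10).
CNC lathe: 84 − 20·log₁₀(19.9/2.0) = 84 − 19.96 = 64.04 dB SPL.
cooling tower: 82 − 20·log₁₀(18.3/2.0) = 82 − 19.23 = 62.77 dB SPL.
server rack: 68 − 20·log₁₀(10.2/2.0) = 68 − 14.15 = 53.85 dB SPL.
Σ 10^(L/10) = 4.673e+06 → L_total = 10·log₁₀(4.673e+06) = 66.70 dB SPL.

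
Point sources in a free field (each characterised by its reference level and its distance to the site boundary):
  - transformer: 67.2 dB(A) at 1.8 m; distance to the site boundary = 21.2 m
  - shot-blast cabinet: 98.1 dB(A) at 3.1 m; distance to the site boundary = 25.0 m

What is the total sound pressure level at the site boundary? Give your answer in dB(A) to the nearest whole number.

80 dB(A)

Apply inverse-square spreading to bring every level to the receiver, then sum 10^(L/10).
transformer: 67.2 − 20·log₁₀(21.2/1.8) = 67.2 − 21.42 = 45.78 dB(A).
shot-blast cabinet: 98.1 − 20·log₁₀(25.0/3.1) = 98.1 − 18.13 = 79.97 dB(A).
Σ 10^(L/10) = 9.931e+07 → L_total = 10·log₁₀(9.931e+07) = 79.97 dB(A).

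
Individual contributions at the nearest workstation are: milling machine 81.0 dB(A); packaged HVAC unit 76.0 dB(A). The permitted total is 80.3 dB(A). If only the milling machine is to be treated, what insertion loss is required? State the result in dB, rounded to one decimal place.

2.7 dB

Fixed contribution from the other source: Σ 10^(L/10) = 10^(76.0/10) = 3.981e+07 (76.00 dB(A)).
The limit corresponds to 10^(80.3/10) = 1.072e+08; subtracting the fixed part leaves 6.734e+07 for the milling machine, i.e. 78.28 dB(A).
Required insertion loss = 81.0 − 78.28 = 2.72 dB.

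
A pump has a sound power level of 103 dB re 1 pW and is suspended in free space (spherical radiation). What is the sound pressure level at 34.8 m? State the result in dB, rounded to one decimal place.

The power spreads over a sphere of area 4π·r², so L_p = L_w − 10·log₁₀(4π·r²).
4π·r² = 1.522e+04 m², 10·log₁₀ of that is 41.824 dB.
L_p = 103 − 41.824 = 61.18 dB.

61.2 dB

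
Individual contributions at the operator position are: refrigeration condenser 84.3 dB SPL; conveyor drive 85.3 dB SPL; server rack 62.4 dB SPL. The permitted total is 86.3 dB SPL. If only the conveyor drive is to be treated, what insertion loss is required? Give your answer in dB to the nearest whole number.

3 dB

Everything except the conveyor drive sums to 10^(84.3/10) + 10^(62.4/10) = 2.709e+08 in linear terms, 84.33 dB SPL.
To meet 86.3 dB SPL overall, the treated conveyor drive may contribute at most 10^(86.3/10) − 2.709e+08 = 1.557e+08, i.e. 81.92 dB SPL.
Required insertion loss = 85.3 − 81.92 = 3.38 dB.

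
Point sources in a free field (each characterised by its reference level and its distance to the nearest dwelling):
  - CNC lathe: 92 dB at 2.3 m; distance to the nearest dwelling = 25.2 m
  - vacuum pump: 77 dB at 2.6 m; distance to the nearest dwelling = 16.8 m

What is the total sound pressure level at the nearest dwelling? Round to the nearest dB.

Apply inverse-square spreading to bring every level to the receiver, then sum 10^(L/10).
CNC lathe: 92 − 20·log₁₀(25.2/2.3) = 92 − 20.79 = 71.21 dB.
vacuum pump: 77 − 20·log₁₀(16.8/2.6) = 77 − 16.21 = 60.79 dB.
Σ 10^(L/10) = 1.440e+07 → L_total = 10·log₁₀(1.440e+07) = 71.58 dB.

72 dB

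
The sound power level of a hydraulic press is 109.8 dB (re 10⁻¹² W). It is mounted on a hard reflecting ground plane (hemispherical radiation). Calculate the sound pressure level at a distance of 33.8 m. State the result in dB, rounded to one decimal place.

The power spreads over a hemisphere of area 2π·r², so L_p = L_w − 10·log₁₀(2π·r²).
2π·r² = 7178 m², 10·log₁₀ of that is 38.560 dB.
L_p = 109.8 − 38.560 = 71.24 dB.

71.2 dB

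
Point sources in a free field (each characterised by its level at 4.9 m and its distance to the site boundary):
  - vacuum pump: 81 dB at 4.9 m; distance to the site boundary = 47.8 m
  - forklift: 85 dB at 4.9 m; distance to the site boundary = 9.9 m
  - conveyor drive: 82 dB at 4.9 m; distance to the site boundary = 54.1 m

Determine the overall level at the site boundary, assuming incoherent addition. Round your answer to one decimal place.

Apply inverse-square spreading to bring every level to the receiver, then sum 10^(L/10).
vacuum pump: 81 − 20·log₁₀(47.8/4.9) = 81 − 19.78 = 61.22 dB.
forklift: 85 − 20·log₁₀(9.9/4.9) = 85 − 6.11 = 78.89 dB.
conveyor drive: 82 − 20·log₁₀(54.1/4.9) = 82 − 20.86 = 61.14 dB.
Σ 10^(L/10) = 8.009e+07 → L_total = 10·log₁₀(8.009e+07) = 79.04 dB.

79.0 dB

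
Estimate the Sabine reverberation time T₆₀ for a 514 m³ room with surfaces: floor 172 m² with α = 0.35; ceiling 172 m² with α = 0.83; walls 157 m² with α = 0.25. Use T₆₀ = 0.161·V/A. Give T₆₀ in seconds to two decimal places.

0.34 s

A = Σ Sᵢαᵢ = 172·0.35 + 172·0.83 + 157·0.25 = 242.21 m².
T₆₀ = 0.161·V/A = 0.161·514/242.21 = 0.342 s.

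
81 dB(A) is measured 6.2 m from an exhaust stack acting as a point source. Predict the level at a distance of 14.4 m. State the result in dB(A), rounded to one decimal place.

73.7 dB(A)

Spherical spreading from a point source gives a 20·log₁₀(r₂/r₁) drop.
L₂ = 81 − 20·log₁₀(14.4/6.2) = 81 − 7.319 = 73.68 dB(A).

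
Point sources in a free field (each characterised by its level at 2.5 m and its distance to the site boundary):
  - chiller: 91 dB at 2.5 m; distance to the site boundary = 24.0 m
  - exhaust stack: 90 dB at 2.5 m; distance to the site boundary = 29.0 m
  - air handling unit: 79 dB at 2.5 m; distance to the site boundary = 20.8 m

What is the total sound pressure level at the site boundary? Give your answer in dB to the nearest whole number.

73 dB

Apply inverse-square spreading to bring every level to the receiver, then sum 10^(L/10).
chiller: 91 − 20·log₁₀(24.0/2.5) = 91 − 19.65 = 71.35 dB.
exhaust stack: 90 − 20·log₁₀(29.0/2.5) = 90 − 21.29 = 68.71 dB.
air handling unit: 79 − 20·log₁₀(20.8/2.5) = 79 − 18.40 = 60.60 dB.
Σ 10^(L/10) = 2.224e+07 → L_total = 10·log₁₀(2.224e+07) = 73.47 dB.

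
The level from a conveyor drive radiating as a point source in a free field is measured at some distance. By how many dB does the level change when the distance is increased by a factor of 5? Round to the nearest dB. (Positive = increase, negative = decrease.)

A point source loses 6 dB per doubling of distance; generally ΔL = −20·log₁₀(r₂/r₁).
ΔL = −20·log₁₀(5) = -13.98 dB.

-14 dB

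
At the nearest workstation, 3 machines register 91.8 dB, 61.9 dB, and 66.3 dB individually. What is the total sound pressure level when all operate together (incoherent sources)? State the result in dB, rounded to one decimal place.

Incoherent sources combine by intensity addition: L_total = 10·log₁₀(Σ 10^(L_i/10)).
Σ 10^(L/10) = 10^(91.8/10) + 10^(61.9/10) + 10^(66.3/10) = 1.519e+09.
L_total = 10·log₁₀(1.519e+09) = 91.82 dB.

91.8 dB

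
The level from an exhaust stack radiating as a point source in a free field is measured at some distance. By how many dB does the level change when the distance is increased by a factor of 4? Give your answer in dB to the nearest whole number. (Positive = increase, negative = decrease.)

With spherical spreading the level changes by −20·log₁₀(r₂/r₁).
ΔL = −20·log₁₀(4) = -12.04 dB.

-12 dB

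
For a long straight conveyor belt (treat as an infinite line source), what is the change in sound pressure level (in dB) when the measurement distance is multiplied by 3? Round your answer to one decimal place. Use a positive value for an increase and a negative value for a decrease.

-4.8 dB

A line source loses 3 dB per doubling of distance; generally ΔL = −10·log₁₀(r₂/r₁).
ΔL = −10·log₁₀(3) = -4.77 dB.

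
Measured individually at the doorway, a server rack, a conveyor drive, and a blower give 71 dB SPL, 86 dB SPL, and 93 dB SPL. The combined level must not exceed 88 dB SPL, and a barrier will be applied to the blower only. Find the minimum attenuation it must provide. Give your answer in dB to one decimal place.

Fixed contribution from the other sources: Σ 10^(L/10) = 10^(71/10) + 10^(86/10) = 4.107e+08 (86.14 dB SPL).
To meet 88 dB SPL overall, the treated blower may contribute at most 10^(88/10) − 4.107e+08 = 2.203e+08, i.e. 83.43 dB SPL.
So the blower must be reduced from 93 to 83.43 dB SPL: IL = 9.57 dB.

9.6 dB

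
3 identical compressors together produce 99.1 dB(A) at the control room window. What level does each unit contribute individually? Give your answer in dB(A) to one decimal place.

Dividing the total intensity by 3 lowers the level by 10·log₁₀ 3 = 4.771 dB: L₁ = 99.1 − 4.771.

94.3 dB(A)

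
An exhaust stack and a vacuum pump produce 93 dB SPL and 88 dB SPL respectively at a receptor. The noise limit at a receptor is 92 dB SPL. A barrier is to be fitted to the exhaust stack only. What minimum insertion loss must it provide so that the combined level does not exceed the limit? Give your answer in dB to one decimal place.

3.2 dB

The untreated sources together contribute 10^(88/10) = 6.310e+08, i.e. 88.00 dB SPL.
The limit corresponds to 10^(92/10) = 1.585e+09; subtracting the fixed part leaves 9.539e+08 for the exhaust stack, i.e. 89.80 dB SPL.
Required insertion loss = 93 − 89.80 = 3.20 dB.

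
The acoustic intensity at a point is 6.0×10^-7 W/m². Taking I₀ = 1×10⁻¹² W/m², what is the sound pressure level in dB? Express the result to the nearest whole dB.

I/I₀ = 6.0×10^-7/10⁻¹² = 6.0×10^5, and L = 10·log₁₀(I/I₀).
L = 10·(0.7782 + 5) = 57.78 dB.

58 dB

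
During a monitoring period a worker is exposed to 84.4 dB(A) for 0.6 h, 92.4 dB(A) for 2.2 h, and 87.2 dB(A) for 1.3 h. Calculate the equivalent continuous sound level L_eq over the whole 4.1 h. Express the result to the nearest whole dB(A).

L_eq = 10·log₁₀[(1/T)·Σ tᵢ·10^(Lᵢ/10)] with T = 4.1 h.
Σ tᵢ·10^(Lᵢ/10) = 0.6·10^(84.4/10) + 2.2·10^(92.4/10) + 1.3·10^(87.2/10) = 4.671e+09.
L_eq = 10·log₁₀(4.671e+09/4.1) = 90.57 dB(A).

91 dB(A)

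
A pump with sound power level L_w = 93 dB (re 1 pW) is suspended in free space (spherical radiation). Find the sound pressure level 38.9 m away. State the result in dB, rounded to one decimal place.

50.2 dB

Free-field spherical radiation: L_p = L_w − 10·log₁₀(4π·r²), r = 38.9 m.
4π·r² = 1.902e+04 m², 10·log₁₀ of that is 42.791 dB.
L_p = 93 − 42.791 = 50.21 dB.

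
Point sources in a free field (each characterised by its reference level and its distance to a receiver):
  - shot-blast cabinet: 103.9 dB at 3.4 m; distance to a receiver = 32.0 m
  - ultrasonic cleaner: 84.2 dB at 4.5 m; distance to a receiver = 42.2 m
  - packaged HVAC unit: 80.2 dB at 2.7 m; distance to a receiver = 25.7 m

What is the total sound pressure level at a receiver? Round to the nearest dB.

Apply inverse-square spreading to bring every level to the receiver, then sum 10^(L/10).
shot-blast cabinet: 103.9 − 20·log₁₀(32.0/3.4) = 103.9 − 19.47 = 84.43 dB.
ultrasonic cleaner: 84.2 − 20·log₁₀(42.2/4.5) = 84.2 − 19.44 = 64.76 dB.
packaged HVAC unit: 80.2 − 20·log₁₀(25.7/2.7) = 80.2 − 19.57 = 60.63 dB.
Σ 10^(L/10) = 2.813e+08 → L_total = 10·log₁₀(2.813e+08) = 84.49 dB.

84 dB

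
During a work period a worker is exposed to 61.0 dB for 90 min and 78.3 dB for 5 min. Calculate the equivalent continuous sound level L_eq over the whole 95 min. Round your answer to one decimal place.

66.8 dB

The energy average is taken in the linear domain: L_eq = 10·log₁₀[(Σ tᵢ·10^(Lᵢ/10))/T], T = 95 min.
Σ tᵢ·10^(Lᵢ/10) = 90·10^(61.0/10) + 5·10^(78.3/10) = 4.513e+08.
L_eq = 10·log₁₀(4.513e+08/95) = 66.77 dB.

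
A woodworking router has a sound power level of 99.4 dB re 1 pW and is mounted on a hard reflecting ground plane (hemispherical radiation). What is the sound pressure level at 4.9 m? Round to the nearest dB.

L_p = L_w − 10·log₁₀(2π·r²) with r = 4.9 m.
2π·r² = 150.9 m², 10·log₁₀ of that is 21.786 dB.
L_p = 99.4 − 21.786 = 77.61 dB.

78 dB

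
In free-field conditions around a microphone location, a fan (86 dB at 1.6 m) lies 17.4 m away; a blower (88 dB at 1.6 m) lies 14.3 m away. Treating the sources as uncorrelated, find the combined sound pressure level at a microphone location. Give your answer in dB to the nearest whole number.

71 dB

Propagate each source to the receiver with L = L_ref − 20·log₁₀(r/r_ref), then add intensities.
fan: 86 − 20·log₁₀(17.4/1.6) = 86 − 20.73 = 65.27 dB.
blower: 88 − 20·log₁₀(14.3/1.6) = 88 − 19.02 = 68.98 dB.
Σ 10^(L/10) = 1.127e+07 → L_total = 10·log₁₀(1.127e+07) = 70.52 dB.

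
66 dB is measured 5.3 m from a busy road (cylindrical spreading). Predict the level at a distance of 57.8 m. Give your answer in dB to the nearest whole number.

56 dB

Cylindrical spreading from a line source gives a 10·log₁₀(r₂/r₁) drop.
L₂ = 66 − 10·log₁₀(57.8/5.3) = 66 − 10.377 = 55.62 dB.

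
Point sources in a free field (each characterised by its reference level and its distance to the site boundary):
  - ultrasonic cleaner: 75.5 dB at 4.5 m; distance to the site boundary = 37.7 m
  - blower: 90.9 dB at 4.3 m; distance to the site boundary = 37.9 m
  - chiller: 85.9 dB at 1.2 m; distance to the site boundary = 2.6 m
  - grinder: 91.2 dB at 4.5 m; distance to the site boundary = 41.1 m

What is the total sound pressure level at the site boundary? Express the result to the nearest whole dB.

81 dB

Apply inverse-square spreading to bring every level to the receiver, then sum 10^(L/10).
ultrasonic cleaner: 75.5 − 20·log₁₀(37.7/4.5) = 75.5 − 18.46 = 57.04 dB.
blower: 90.9 − 20·log₁₀(37.9/4.3) = 90.9 − 18.90 = 72.00 dB.
chiller: 85.9 − 20·log₁₀(2.6/1.2) = 85.9 − 6.72 = 79.18 dB.
grinder: 91.2 − 20·log₁₀(41.1/4.5) = 91.2 − 19.21 = 71.99 dB.
Σ 10^(L/10) = 1.150e+08 → L_total = 10·log₁₀(1.150e+08) = 80.61 dB.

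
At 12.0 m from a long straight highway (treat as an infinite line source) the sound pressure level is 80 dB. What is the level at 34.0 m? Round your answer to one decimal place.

Line-source attenuation: ΔL = 10·log₁₀(r₂/r₁) = 10·log₁₀(34.0/12.0) = 4.523 dB.
L₂ = 80 − 10·log₁₀(34.0/12.0) = 80 − 4.523 = 75.48 dB.

75.5 dB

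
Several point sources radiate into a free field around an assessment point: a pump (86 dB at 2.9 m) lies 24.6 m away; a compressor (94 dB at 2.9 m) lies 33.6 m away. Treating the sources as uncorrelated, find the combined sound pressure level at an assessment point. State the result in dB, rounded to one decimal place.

73.8 dB

Apply inverse-square spreading to bring every level to the receiver, then sum 10^(L/10).
pump: 86 − 20·log₁₀(24.6/2.9) = 86 − 18.57 = 67.43 dB.
compressor: 94 − 20·log₁₀(33.6/2.9) = 94 − 21.28 = 72.72 dB.
Σ 10^(L/10) = 2.424e+07 → L_total = 10·log₁₀(2.424e+07) = 73.85 dB.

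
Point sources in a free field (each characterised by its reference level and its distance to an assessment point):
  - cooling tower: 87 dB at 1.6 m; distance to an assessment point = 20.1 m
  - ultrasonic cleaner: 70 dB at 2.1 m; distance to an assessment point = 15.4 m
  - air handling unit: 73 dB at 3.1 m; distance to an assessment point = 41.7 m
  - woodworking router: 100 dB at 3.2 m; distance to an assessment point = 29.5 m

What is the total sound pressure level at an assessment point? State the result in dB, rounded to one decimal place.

Apply inverse-square spreading to bring every level to the receiver, then sum 10^(L/10).
cooling tower: 87 − 20·log₁₀(20.1/1.6) = 87 − 21.98 = 65.02 dB.
ultrasonic cleaner: 70 − 20·log₁₀(15.4/2.1) = 70 − 17.31 = 52.69 dB.
air handling unit: 73 − 20·log₁₀(41.7/3.1) = 73 − 22.58 = 50.42 dB.
woodworking router: 100 − 20·log₁₀(29.5/3.2) = 100 − 19.29 = 80.71 dB.
Σ 10^(L/10) = 1.211e+08 → L_total = 10·log₁₀(1.211e+08) = 80.83 dB.

80.8 dB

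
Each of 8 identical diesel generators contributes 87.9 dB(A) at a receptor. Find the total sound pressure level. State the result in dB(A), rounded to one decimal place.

96.9 dB(A)

N identical incoherent sources raise the level by 10·log₁₀ N.
L_total = 87.9 + 10·log₁₀(8) = 87.9 + 9.031 = 96.93 dB(A).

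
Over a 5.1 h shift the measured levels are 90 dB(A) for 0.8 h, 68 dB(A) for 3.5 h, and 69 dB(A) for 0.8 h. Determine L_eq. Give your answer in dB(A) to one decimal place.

The energy average is taken in the linear domain: L_eq = 10·log₁₀[(Σ tᵢ·10^(Lᵢ/10))/T], T = 5.1 h.
Σ tᵢ·10^(Lᵢ/10) = 0.8·10^(90/10) + 3.5·10^(68/10) + 0.8·10^(69/10) = 8.284e+08.
L_eq = 10·log₁₀(8.284e+08/5.1) = 82.11 dB(A).

82.1 dB(A)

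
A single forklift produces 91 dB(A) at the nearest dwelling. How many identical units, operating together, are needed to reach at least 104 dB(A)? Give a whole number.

20

The shortfall is 104 − 91 = 13.0 dB, and N units add 10·log₁₀ N, so need 10·log₁₀ N ≥ 13.0.
N ≥ 10^(13.0/10) = 19.953, so N = 20.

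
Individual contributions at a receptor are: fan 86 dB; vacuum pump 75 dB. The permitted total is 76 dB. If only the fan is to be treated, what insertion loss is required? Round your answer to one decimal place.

16.9 dB

The untreated sources together contribute 10^(75/10) = 3.162e+07, i.e. 75.00 dB.
The limit corresponds to 10^(76/10) = 3.981e+07; subtracting the fixed part leaves 8.188e+06 for the fan, i.e. 69.13 dB.
So the fan must be reduced from 86 to 69.13 dB: IL = 16.87 dB.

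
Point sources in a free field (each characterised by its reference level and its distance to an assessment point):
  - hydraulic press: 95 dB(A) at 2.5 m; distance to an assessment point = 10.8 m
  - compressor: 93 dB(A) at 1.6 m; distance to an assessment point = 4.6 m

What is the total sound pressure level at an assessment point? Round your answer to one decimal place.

86.1 dB(A)

First find each source's level at the receiver (point-source: −20·log₁₀(r/r_ref)), then combine on an intensity basis.
hydraulic press: 95 − 20·log₁₀(10.8/2.5) = 95 − 12.71 = 82.29 dB(A).
compressor: 93 − 20·log₁₀(4.6/1.6) = 93 − 9.17 = 83.83 dB(A).
Σ 10^(L/10) = 4.108e+08 → L_total = 10·log₁₀(4.108e+08) = 86.14 dB(A).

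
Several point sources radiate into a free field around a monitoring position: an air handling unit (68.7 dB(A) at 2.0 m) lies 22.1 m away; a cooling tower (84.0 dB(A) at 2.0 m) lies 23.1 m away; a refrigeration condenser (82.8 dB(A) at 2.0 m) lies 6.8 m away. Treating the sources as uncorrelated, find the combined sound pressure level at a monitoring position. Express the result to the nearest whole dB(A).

First find each source's level at the receiver (point-source: −20·log₁₀(r/r_ref)), then combine on an intensity basis.
air handling unit: 68.7 − 20·log₁₀(22.1/2.0) = 68.7 − 20.87 = 47.83 dB(A).
cooling tower: 84.0 − 20·log₁₀(23.1/2.0) = 84.0 − 21.25 = 62.75 dB(A).
refrigeration condenser: 82.8 − 20·log₁₀(6.8/2.0) = 82.8 − 10.63 = 72.17 dB(A).
Σ 10^(L/10) = 1.843e+07 → L_total = 10·log₁₀(1.843e+07) = 72.65 dB(A).

73 dB(A)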